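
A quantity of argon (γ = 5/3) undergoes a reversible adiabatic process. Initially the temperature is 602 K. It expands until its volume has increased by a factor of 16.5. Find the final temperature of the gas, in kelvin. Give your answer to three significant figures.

T₂ ≈ 92.9 K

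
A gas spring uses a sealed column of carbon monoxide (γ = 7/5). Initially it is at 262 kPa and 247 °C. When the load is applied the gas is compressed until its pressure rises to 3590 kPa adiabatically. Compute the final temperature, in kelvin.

Adiabatic: T₂/T₁ = (P₂/P₁)^((γ−1)/γ).
T₁ = 247 °C = 520.1 K.
T₂ = 520.1 × (3590/262)^(2/7) = 1099 K.

T₂ ≈ 1100 K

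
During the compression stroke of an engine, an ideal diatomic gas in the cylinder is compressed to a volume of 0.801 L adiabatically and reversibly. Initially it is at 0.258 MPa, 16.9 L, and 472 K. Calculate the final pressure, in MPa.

Since PV^γ is constant along a reversible adiabat, P₂ = P₁ (V₁/V₂)^γ.
γ = 7/5 for a diatomic ideal gas.
P₂ = 0.258 × (16.9/0.801)^(7/5) = 18.43 MPa.

P₂ ≈ 18.4 MPa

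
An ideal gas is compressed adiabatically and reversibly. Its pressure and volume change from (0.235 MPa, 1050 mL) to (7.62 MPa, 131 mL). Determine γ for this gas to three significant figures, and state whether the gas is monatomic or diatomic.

γ ≈ 1.67; monatomic

PV^γ = const ⇒ γ = ln(P₂/P₁) / ln(V₁/V₂).
γ = ln(7.62/0.235) / ln(1050/131) = 1.671.
γ ≈ 1.67 is close to 5/3, so the gas is monatomic.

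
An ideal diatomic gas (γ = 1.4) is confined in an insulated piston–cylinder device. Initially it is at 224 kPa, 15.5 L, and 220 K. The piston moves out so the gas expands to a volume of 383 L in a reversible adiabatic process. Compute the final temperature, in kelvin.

T₂ ≈ 61.0 K

Adiabatic: T₁V₁^(γ−1) = T₂V₂^(γ−1) ⇒ T₂ = T₁ (V₁/V₂)^(γ−1).
T₂ = 220 × (15.5/383)^(0.4) = 60.99 K.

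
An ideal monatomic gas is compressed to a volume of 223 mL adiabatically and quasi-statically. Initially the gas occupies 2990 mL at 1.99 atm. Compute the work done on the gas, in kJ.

W ≈ 4.20 kJ

γ = 5/3 for a monatomic ideal gas.
P₂ = P₁(V₁/V₂)^γ = 1.99×(2990/223)^(5/3) = 150.6 atm.
For a reversible adiabat, W_by_gas = (P₁V₁ − P₂V₂)/(γ−1).
W_by = (201600×0.00299 − 1.526×10^7×0.000223) / (2/3) = -4200 J.
W_on_gas = −W_by = 4200 J.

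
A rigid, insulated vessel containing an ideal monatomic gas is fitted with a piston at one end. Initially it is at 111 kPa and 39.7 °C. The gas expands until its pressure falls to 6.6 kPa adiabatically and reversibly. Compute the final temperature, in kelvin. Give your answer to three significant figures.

T₂ ≈ 101 K

Along an adiabat T P^((1−γ)/γ) is constant, so T₂ = T₁ (P₂/P₁)^((γ−1)/γ).
For a monatomic ideal gas γ = 5/3, so (γ−1)/γ = 2/5.
T₁ = 39.7 °C = 312.8 K.
T₂ = 312.8 × (6.6/111)^(2/5) = 101.2 K.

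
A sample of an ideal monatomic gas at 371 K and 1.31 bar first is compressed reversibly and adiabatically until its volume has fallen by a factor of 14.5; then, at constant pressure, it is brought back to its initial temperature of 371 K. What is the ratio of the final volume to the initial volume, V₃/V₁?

V₃/V₁ ≈ 0.0116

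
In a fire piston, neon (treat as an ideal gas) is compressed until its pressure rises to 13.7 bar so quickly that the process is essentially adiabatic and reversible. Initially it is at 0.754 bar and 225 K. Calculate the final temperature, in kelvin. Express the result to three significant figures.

Adiabatic: T₂/T₁ = (P₂/P₁)^((γ−1)/γ).
For a monatomic ideal gas γ = 5/3, so (γ−1)/γ = 2/5.
T₂ = 225 × (13.7/0.754)^(2/5) = 717.7 K.

T₂ ≈ 718 K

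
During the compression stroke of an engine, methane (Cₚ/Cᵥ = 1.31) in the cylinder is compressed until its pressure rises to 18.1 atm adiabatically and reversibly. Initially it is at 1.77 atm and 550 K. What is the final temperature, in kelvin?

T₂ ≈ 953 K

Along an adiabat T P^((1−γ)/γ) is constant, so T₂ = T₁ (P₂/P₁)^((γ−1)/γ).
T₂ = 550 × (18.1/1.77)^(0.237) = 953.5 K.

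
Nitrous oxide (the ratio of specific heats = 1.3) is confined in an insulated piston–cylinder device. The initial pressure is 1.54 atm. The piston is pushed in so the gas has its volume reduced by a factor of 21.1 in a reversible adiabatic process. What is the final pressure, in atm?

P₂ ≈ 81.1 atm

Adiabatic: P₁V₁^γ = P₂V₂^γ ⇒ P₂ = P₁ (V₁/V₂)^γ.
P₂ = 1.54 × 21.1^(1.3) = 81.11 atm.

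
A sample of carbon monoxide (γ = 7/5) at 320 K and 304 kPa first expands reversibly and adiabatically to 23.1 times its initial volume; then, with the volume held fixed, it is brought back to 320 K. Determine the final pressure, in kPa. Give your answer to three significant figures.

P₃ ≈ 13.2 kPa

Adiabatic step (PV^γ = const): P₂ = 304×(1/23.1)^(7/5) = 3.748 kPa; T₂ = 320×(1/23.1)^(2/5) = 91.14 K.
Isochoric: P₃ = P₂(T₃/T₂) = 3.748 × (320/91.14) = 13.16 kPa.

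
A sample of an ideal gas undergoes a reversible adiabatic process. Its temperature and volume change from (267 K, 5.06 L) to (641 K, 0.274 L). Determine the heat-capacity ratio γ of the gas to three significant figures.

TV^(γ−1) = const ⇒ γ − 1 = ln(T₂/T₁) / ln(V₁/V₂).
γ = 1 + ln(641/267) / ln(5.06/0.274) = 1.3.

γ ≈ 1.30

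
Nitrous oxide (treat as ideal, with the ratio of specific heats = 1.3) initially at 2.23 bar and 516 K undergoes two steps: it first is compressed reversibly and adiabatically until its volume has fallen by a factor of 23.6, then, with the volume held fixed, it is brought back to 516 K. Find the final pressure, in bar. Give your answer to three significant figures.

Adiabatic step (PV^γ = const): P₂ = 2.23×23.6^(1.3) = 135.9 bar; T₂ = 516×23.6^(0.3) = 1332 K.
Isochoric: P₃ = P₂(T₃/T₂) = 135.9 × (516/1332) = 52.63 bar.

P₃ ≈ 52.6 bar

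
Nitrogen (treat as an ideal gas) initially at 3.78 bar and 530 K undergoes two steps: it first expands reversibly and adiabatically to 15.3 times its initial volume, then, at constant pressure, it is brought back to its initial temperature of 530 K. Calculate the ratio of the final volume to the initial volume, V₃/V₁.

V₃/V₁ ≈ 45.6

For a diatomic ideal gas γ = 7/5.
Adiabatic step: V₂/V₁ = 15.3; T₂ = T₁·(1/15.3)^(2/5) = 178 K.
Isobaric step: V₃/V₂ = T₃/T₂ = 530/178.
V₃/V₁ = (V₂/V₁)(V₃/V₂) = 15.3 × (530/178) = 45.56.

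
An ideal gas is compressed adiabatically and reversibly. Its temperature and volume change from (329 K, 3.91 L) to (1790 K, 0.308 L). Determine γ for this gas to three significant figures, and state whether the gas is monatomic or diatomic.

γ ≈ 1.67; monatomic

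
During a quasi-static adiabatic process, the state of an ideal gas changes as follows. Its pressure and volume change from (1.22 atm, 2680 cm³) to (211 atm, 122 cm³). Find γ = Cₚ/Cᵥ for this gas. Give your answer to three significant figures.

γ ≈ 1.67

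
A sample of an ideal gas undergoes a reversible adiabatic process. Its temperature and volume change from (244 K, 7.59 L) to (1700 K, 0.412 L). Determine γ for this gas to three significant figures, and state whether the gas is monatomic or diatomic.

γ ≈ 1.67; monatomic

TV^(γ−1) = const ⇒ γ − 1 = ln(T₂/T₁) / ln(V₁/V₂).
γ = 1 + ln(1700/244) / ln(7.59/0.412) = 1.666.
γ ≈ 1.67 is close to 5/3, so the gas is monatomic.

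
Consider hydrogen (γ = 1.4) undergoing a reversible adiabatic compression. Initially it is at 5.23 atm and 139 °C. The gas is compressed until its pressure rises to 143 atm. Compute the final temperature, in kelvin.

T₂ ≈ 1060 K

Along an adiabat T P^((1−γ)/γ) is constant, so T₂ = T₁ (P₂/P₁)^((γ−1)/γ).
T₁ = 139 °C = 412.1 K.
T₂ = 412.1 × (143/5.23)^(0.286) = 1061 K.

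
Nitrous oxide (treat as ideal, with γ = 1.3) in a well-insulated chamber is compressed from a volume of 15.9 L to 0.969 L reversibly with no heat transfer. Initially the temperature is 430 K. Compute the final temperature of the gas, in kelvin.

Adiabatic: T₁V₁^(γ−1) = T₂V₂^(γ−1) ⇒ T₂ = T₁ (V₁/V₂)^(γ−1).
T₂ = 430 × (15.9/0.969)^(0.3) = 995.4 K.

T₂ ≈ 995 K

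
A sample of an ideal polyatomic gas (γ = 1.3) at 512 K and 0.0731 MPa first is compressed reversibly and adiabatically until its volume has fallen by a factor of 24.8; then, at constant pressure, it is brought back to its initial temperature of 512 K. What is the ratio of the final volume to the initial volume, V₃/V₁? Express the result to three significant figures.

Adiabatic step: V₂/V₁ = 0.04032; T₂ = T₁·24.8^(0.3) = 1342 K.
Isobaric step: V₃/V₂ = T₃/T₂ = 512/1342.
V₃/V₁ = (V₂/V₁)(V₃/V₂) = 0.04032 × (512/1342) = 0.01539.

V₃/V₁ ≈ 0.0154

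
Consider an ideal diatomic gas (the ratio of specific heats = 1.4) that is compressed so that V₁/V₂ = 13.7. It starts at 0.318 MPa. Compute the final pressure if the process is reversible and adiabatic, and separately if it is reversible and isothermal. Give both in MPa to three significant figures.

adiabatic: 12.4 MPa; isothermal: 4.36 MPa

Isothermal: P₂ = P₁(V₁/V₂) = 0.318×13.7 = 4.357 MPa.
Adiabatic: P₂ = P₁(V₁/V₂)^γ = 0.318×13.7^(1.4) = 12.41 MPa.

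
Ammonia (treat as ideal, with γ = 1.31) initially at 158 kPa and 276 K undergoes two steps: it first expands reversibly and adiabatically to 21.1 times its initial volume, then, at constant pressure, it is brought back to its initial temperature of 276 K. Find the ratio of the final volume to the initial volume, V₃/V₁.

V₃/V₁ ≈ 54.3

Adiabatic step: V₂/V₁ = 21.1; T₂ = T₁·(1/21.1)^(0.31) = 107.2 K.
Isobaric step: V₃/V₂ = T₃/T₂ = 276/107.2.
V₃/V₁ = (V₂/V₁)(V₃/V₂) = 21.1 × (276/107.2) = 54.3.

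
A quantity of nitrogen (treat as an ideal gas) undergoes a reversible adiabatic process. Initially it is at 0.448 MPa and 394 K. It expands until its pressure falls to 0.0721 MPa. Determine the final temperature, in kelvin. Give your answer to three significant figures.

T₂ ≈ 234 K

Along an adiabat T P^((1−γ)/γ) is constant, so T₂ = T₁ (P₂/P₁)^((γ−1)/γ).
For a diatomic ideal gas γ = 7/5, so (γ−1)/γ = 2/7.
T₂ = 394 × (0.0721/0.448)^(2/7) = 233.8 K.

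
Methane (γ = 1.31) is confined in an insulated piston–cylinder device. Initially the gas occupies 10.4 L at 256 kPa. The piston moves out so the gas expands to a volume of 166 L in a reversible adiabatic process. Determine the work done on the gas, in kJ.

W ≈ -4.95 kJ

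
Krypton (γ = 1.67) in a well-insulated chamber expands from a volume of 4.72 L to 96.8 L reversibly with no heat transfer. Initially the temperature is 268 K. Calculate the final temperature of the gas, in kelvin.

For a reversible adiabat TV^(γ−1) is constant, so T₂ = T₁ (V₁/V₂)^(γ−1).
T₂ = 268 × (4.72/96.8)^(0.67) = 35.41 K.

T₂ ≈ 35.4 K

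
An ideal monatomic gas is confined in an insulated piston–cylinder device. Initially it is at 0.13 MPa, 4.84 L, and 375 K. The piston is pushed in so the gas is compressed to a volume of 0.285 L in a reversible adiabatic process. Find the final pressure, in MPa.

Since PV^γ is constant along a reversible adiabat, P₂ = P₁ (V₁/V₂)^γ.
γ = 5/3 for a monatomic ideal gas.
P₂ = 0.13 × (4.84/0.285)^(5/3) = 14.59 MPa.

P₂ ≈ 14.6 MPa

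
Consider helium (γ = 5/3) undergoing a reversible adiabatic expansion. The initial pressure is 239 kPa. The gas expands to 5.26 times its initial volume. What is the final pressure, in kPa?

Since PV^γ is constant along a reversible adiabat, P₂ = P₁ (V₁/V₂)^γ.
P₂ = 239 × (1/5.26)^(5/3) = 15.02 kPa.

P₂ ≈ 15.0 kPa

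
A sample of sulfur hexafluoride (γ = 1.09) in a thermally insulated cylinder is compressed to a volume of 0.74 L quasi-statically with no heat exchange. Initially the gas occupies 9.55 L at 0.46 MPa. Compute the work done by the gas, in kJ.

P₂ = P₁(V₁/V₂)^γ = 0.46×(9.55/0.74)^(1.09) = 7.473 MPa.
For a reversible adiabat, W_by_gas = (P₁V₁ − P₂V₂)/(γ−1).
W_by = (460000×0.00955 − 7.473×10^6×0.00074) / (0.09) = -12630 J.

W ≈ -12.6 kJ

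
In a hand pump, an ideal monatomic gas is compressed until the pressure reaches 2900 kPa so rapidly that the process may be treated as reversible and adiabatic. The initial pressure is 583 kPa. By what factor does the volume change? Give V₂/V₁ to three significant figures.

From PV^γ = const, V₂/V₁ = (P₁/P₂)^(1/γ).
For a monatomic ideal gas γ = 5/3.
V₂/V₁ = (583/2900)^(3/5) = 0.3819.

V₂/V₁ ≈ 0.382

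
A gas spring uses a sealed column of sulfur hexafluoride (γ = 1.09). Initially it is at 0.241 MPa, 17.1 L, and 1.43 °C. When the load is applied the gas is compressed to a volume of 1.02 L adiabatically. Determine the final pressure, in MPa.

P₂ ≈ 5.21 MPa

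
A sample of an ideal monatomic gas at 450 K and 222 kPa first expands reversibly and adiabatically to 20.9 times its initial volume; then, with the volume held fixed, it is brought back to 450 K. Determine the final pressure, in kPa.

For a monatomic ideal gas γ = 5/3.
Adiabatic step (PV^γ = const): P₂ = 222×(1/20.9)^(5/3) = 1.4 kPa; T₂ = 450×(1/20.9)^(2/3) = 59.31 K.
Isochoric: P₃ = P₂(T₃/T₂) = 1.4 × (450/59.31) = 10.62 kPa.

P₃ ≈ 10.6 kPa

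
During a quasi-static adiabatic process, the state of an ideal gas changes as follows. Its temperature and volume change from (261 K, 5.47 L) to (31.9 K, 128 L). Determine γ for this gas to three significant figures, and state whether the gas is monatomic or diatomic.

γ ≈ 1.67; monatomic

TV^(γ−1) = const ⇒ γ − 1 = ln(T₂/T₁) / ln(V₁/V₂).
γ = 1 + ln(31.9/261) / ln(5.47/128) = 1.667.
γ ≈ 1.67 is close to 5/3, so the gas is monatomic.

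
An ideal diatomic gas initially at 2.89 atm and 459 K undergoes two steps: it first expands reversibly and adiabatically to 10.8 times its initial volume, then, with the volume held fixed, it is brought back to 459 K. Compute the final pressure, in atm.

P₃ ≈ 0.268 atm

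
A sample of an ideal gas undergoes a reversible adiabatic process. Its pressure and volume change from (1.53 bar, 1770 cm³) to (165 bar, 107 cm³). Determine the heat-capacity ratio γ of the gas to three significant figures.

γ ≈ 1.67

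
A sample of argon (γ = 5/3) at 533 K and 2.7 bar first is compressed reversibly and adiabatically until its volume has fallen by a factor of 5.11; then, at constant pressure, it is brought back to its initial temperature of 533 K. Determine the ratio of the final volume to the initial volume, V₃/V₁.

V₃/V₁ ≈ 0.0660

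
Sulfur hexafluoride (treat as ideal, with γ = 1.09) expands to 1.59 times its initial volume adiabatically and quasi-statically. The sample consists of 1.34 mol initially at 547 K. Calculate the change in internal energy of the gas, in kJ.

ΔU ≈ -2.77 kJ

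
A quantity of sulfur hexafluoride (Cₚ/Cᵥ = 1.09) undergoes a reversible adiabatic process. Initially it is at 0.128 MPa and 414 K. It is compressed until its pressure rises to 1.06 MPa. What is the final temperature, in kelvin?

Along an adiabat T P^((1−γ)/γ) is constant, so T₂ = T₁ (P₂/P₁)^((γ−1)/γ).
T₂ = 414 × (1.06/0.128)^(0.0826) = 493 K.

T₂ ≈ 493 K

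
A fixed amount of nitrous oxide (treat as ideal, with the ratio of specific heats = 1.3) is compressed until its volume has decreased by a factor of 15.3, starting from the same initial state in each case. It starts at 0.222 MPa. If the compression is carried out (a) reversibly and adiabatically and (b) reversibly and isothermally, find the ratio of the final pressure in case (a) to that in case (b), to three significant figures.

Isothermal: P_b = P₁(V₁/V₂) = 0.222×15.3.
Adiabatic: P_a = P₁(V₁/V₂)^γ = 0.222×15.3^(1.3).
P_a/P_b = (V₁/V₂)^(γ−1) = 15.3^(0.3) = 2.267.

P_adiabatic / P_isothermal ≈ 2.27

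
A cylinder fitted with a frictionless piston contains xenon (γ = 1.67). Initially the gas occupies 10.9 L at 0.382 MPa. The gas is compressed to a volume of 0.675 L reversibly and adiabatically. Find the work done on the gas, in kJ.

P₂ = P₁(V₁/V₂)^γ = 0.382×(10.9/0.675)^(1.67) = 39.78 MPa.
For a reversible adiabat, W_by_gas = (P₁V₁ − P₂V₂)/(γ−1).
W_by = (382000×0.0109 − 3.978×10^7×0.000675) / (0.67) = -33860 J.
W_on_gas = −W_by = 33860 J.

W ≈ 33.9 kJ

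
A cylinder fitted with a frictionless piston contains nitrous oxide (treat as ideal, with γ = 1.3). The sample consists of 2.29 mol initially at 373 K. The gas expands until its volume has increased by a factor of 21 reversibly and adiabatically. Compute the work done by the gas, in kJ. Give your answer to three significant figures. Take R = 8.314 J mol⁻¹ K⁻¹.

W ≈ 14.2 kJ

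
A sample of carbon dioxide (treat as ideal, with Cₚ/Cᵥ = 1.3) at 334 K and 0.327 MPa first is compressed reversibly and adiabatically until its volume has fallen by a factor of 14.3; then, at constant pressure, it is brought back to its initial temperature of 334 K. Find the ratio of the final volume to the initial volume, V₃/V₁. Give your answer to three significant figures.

Adiabatic step: V₂/V₁ = 0.06993; T₂ = T₁·14.3^(0.3) = 741.9 K.
Isobaric step: V₃/V₂ = T₃/T₂ = 334/741.9.
V₃/V₁ = (V₂/V₁)(V₃/V₂) = 0.06993 × (334/741.9) = 0.03148.

V₃/V₁ ≈ 0.0315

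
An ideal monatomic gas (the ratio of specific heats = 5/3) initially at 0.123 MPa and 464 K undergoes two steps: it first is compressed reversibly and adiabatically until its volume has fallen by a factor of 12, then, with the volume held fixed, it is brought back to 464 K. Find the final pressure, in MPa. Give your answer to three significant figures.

P₃ ≈ 1.48 MPa

Adiabatic step (PV^γ = const): P₂ = 0.123×12^(5/3) = 7.736 MPa; T₂ = 464×12^(2/3) = 2432 K.
Isochoric: P₃ = P₂(T₃/T₂) = 7.736 × (464/2432) = 1.476 MPa.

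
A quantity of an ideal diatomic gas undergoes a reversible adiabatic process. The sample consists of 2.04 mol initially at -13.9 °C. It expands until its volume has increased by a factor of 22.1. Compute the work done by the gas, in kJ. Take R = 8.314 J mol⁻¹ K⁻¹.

W ≈ 7.81 kJ

For a reversible adiabat TV^(γ−1) is constant, so T₂ = T₁ (V₁/V₂)^(γ−1).
γ = 7/5 for a diatomic ideal gas, so γ−1 = 2/5.
T₁ = -13.9 °C = 259.2 K.
T₂ = 259.2 × (1/22.1)^(2/5) = 75.16 K.
Q = 0, so ΔU = W_on_gas = nCᵥΔT with Cᵥ = R/(γ−1) = 20.79 J/(mol·K).
ΔU = 2.04 × 20.79 × (75.16 − 259.2) = -7806 J.
Work done by the gas = −ΔU = 7806 J.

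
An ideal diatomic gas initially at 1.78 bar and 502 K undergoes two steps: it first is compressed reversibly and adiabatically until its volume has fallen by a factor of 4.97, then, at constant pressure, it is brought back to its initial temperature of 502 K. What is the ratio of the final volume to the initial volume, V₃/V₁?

For a diatomic ideal gas γ = 7/5.
Adiabatic step: V₂/V₁ = 0.2012; T₂ = T₁·4.97^(2/5) = 953.3 K.
Isobaric step: V₃/V₂ = T₃/T₂ = 502/953.3.
V₃/V₁ = (V₂/V₁)(V₃/V₂) = 0.2012 × (502/953.3) = 0.106.

V₃/V₁ ≈ 0.106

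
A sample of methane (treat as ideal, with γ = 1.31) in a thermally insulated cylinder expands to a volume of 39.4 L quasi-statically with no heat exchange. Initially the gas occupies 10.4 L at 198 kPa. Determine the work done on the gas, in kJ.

W ≈ -2.25 kJ

P₂ = P₁(V₁/V₂)^γ = 198×(10.4/39.4)^(1.31) = 34.58 kPa.
For a reversible adiabat, W_by_gas = (P₁V₁ − P₂V₂)/(γ−1).
W_by = (198000×0.0104 − 34580×0.0394) / (0.31) = 2247 J.
W_on_gas = −W_by = -2247 J.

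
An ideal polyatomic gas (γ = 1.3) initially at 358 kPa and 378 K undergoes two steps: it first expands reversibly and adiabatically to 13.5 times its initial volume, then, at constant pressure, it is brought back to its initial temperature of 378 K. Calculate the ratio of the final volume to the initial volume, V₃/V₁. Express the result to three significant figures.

V₃/V₁ ≈ 29.5

Adiabatic step: V₂/V₁ = 13.5; T₂ = T₁·(1/13.5)^(0.3) = 173.1 K.
Isobaric step: V₃/V₂ = T₃/T₂ = 378/173.1.
V₃/V₁ = (V₂/V₁)(V₃/V₂) = 13.5 × (378/173.1) = 29.47.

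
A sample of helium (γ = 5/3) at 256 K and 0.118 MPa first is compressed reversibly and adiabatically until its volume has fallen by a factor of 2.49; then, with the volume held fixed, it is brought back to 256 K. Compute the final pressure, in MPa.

Adiabatic step (PV^γ = const): P₂ = 0.118×2.49^(5/3) = 0.5398 MPa; T₂ = 256×2.49^(2/3) = 470.3 K.
Isochoric: P₃ = P₂(T₃/T₂) = 0.5398 × (256/470.3) = 0.2938 MPa.

P₃ ≈ 0.294 MPa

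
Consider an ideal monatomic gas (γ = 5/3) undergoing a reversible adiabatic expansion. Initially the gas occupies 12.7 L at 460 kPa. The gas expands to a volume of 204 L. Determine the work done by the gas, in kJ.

P₂ = P₁(V₁/V₂)^γ = 460×(12.7/204)^(5/3) = 4.498 kPa.
For a reversible adiabat, W_by_gas = (P₁V₁ − P₂V₂)/(γ−1).
W_by = (460000×0.0127 − 4498×0.204) / (2/3) = 7387 J.

W ≈ 7.39 kJ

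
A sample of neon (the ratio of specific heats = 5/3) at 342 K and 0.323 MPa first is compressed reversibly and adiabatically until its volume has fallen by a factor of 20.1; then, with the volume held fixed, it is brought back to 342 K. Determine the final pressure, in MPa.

P₃ ≈ 6.49 MPa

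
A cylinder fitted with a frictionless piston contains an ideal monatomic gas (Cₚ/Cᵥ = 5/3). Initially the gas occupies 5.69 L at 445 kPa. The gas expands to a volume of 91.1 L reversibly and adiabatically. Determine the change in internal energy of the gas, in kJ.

P₂ = P₁(V₁/V₂)^γ = 445×(5.69/91.1)^(5/3) = 4.375 kPa.
For a reversible adiabat, W_by_gas = (P₁V₁ − P₂V₂)/(γ−1).
W_by = (445000×0.00569 − 4375×0.0911) / (2/3) = 3200 J.
Q = 0 ⇒ ΔU = −W_by = -3200 J.

ΔU ≈ -3.20 kJ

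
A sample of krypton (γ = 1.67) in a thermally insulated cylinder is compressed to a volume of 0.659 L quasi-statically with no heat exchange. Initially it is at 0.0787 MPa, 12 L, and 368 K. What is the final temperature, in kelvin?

T₂ ≈ 2570 K

For a reversible adiabat TV^(γ−1) is constant, so T₂ = T₁ (V₁/V₂)^(γ−1).
T₂ = 368 × (12/0.659)^(0.67) = 2572 K.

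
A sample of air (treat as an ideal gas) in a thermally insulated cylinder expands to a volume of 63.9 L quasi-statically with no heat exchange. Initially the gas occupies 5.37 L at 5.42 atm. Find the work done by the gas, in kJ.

γ = 7/5 for a diatomic ideal gas.
P₂ = P₁(V₁/V₂)^γ = 5.42×(5.37/63.9)^(7/5) = 0.1691 atm.
For a reversible adiabat, W_by_gas = (P₁V₁ − P₂V₂)/(γ−1).
W_by = (549200×0.00537 − 17140×0.0639) / (2/5) = 4635 J.

W ≈ 4.63 kJ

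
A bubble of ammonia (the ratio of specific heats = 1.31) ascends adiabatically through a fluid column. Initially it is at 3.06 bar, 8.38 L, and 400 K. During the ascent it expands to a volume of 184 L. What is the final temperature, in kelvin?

T₂ ≈ 154 K

Adiabatic: T₁V₁^(γ−1) = T₂V₂^(γ−1) ⇒ T₂ = T₁ (V₁/V₂)^(γ−1).
T₂ = 400 × (8.38/184)^(0.31) = 153.5 K.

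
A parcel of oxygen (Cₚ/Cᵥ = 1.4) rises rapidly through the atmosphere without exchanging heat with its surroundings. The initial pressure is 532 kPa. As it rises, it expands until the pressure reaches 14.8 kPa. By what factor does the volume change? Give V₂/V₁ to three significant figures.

V₂/V₁ ≈ 12.9

From PV^γ = const, V₂/V₁ = (P₁/P₂)^(1/γ).
V₂/V₁ = (532/14.8)^(0.714) = 12.92.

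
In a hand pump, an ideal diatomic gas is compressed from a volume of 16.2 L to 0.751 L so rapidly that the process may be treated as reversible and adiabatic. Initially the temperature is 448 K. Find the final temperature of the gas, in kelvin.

T₂ ≈ 1530 K

Adiabatic: T₁V₁^(γ−1) = T₂V₂^(γ−1) ⇒ T₂ = T₁ (V₁/V₂)^(γ−1).
For a diatomic ideal gas γ = 7/5, so γ−1 = 2/5.
T₂ = 448 × (16.2/0.751)^(2/5) = 1530 K.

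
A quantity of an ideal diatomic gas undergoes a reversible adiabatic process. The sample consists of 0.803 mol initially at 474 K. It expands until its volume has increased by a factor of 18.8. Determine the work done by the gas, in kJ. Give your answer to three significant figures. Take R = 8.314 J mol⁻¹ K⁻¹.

Adiabatic: T₁V₁^(γ−1) = T₂V₂^(γ−1) ⇒ T₂ = T₁ (V₁/V₂)^(γ−1).
γ = 7/5 for a diatomic ideal gas, so γ−1 = 2/5.
T₂ = 474 × (1/18.8)^(2/5) = 146.6 K.
Q = 0, so ΔU = W_on_gas = nCᵥΔT with Cᵥ = R/(γ−1) = 20.79 J/(mol·K).
ΔU = 0.803 × 20.79 × (146.6 − 474) = -5465 J.
Work done by the gas = −ΔU = 5465 J.

W ≈ 5.46 kJ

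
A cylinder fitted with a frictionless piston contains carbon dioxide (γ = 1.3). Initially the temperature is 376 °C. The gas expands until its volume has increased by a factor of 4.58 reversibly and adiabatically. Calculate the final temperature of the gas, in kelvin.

T₂ ≈ 411 K

For a reversible adiabat TV^(γ−1) is constant, so T₂ = T₁ (V₁/V₂)^(γ−1).
T₁ = 376 °C = 649.1 K.
T₂ = 649.1 × (1/4.58)^(0.3) = 411.2 K.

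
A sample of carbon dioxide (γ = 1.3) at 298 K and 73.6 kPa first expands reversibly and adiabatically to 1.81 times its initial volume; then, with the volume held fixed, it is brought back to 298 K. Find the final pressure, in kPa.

P₃ ≈ 40.7 kPa

Adiabatic step (PV^γ = const): P₂ = 73.6×(1/1.81)^(1.3) = 34.03 kPa; T₂ = 298×(1/1.81)^(0.3) = 249.4 K.
Isochoric: P₃ = P₂(T₃/T₂) = 34.03 × (298/249.4) = 40.66 kPa.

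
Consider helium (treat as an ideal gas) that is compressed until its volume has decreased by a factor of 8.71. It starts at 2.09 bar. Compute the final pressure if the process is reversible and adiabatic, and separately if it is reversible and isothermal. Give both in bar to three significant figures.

adiabatic: 77.1 bar; isothermal: 18.2 bar

For a monatomic ideal gas γ = 5/3.
Isothermal: P₂ = P₁(V₁/V₂) = 2.09×8.71 = 18.2 bar.
Adiabatic: P₂ = P₁(V₁/V₂)^γ = 2.09×8.71^(5/3) = 77.06 bar.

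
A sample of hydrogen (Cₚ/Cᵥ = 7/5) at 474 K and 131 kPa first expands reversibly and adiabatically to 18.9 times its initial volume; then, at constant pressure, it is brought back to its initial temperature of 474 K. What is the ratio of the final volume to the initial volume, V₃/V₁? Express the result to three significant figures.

V₃/V₁ ≈ 61.2

Adiabatic step: V₂/V₁ = 18.9; T₂ = T₁·(1/18.9)^(2/5) = 146.3 K.
Isobaric step: V₃/V₂ = T₃/T₂ = 474/146.3.
V₃/V₁ = (V₂/V₁)(V₃/V₂) = 18.9 × (474/146.3) = 61.24.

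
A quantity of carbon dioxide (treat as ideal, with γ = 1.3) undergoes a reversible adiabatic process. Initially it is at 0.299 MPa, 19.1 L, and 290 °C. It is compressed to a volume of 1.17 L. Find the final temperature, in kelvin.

T₂ ≈ 1300 K

Adiabatic: T₁V₁^(γ−1) = T₂V₂^(γ−1) ⇒ T₂ = T₁ (V₁/V₂)^(γ−1).
T₁ = 290 °C = 563.1 K.
T₂ = 563.1 × (19.1/1.17)^(0.3) = 1302 K.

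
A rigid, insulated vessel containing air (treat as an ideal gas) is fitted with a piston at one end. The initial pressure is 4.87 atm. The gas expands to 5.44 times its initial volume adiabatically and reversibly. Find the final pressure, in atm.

P₂ ≈ 0.455 atm

Adiabatic: P₁V₁^γ = P₂V₂^γ ⇒ P₂ = P₁ (V₁/V₂)^γ.
For a diatomic ideal gas γ = 7/5.
P₂ = 4.87 × (1/5.44)^(7/5) = 0.4547 atm.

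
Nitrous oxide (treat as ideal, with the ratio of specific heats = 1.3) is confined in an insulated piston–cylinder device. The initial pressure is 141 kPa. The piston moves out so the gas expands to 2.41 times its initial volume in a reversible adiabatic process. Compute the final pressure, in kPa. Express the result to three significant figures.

Adiabatic: P₁V₁^γ = P₂V₂^γ ⇒ P₂ = P₁ (V₁/V₂)^γ.
P₂ = 141 × (1/2.41)^(1.3) = 44.94 kPa.

P₂ ≈ 44.9 kPa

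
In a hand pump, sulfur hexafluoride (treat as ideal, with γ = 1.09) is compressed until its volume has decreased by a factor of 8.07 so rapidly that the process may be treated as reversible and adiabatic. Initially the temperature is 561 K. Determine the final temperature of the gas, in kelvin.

Adiabatic: T₁V₁^(γ−1) = T₂V₂^(γ−1) ⇒ T₂ = T₁ (V₁/V₂)^(γ−1).
T₂ = 561 × 8.07^(0.09) = 677 K.

T₂ ≈ 677 K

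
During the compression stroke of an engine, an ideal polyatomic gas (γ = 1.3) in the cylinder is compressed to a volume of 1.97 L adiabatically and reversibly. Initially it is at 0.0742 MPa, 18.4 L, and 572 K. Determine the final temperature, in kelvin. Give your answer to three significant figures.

T₂ ≈ 1120 K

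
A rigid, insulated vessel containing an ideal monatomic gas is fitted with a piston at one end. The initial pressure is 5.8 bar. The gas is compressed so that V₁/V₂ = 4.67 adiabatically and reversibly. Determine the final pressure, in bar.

Adiabatic: P₁V₁^γ = P₂V₂^γ ⇒ P₂ = P₁ (V₁/V₂)^γ.
For a monatomic ideal gas γ = 5/3.
P₂ = 5.8 × 4.67^(5/3) = 75.68 bar.

P₂ ≈ 75.7 bar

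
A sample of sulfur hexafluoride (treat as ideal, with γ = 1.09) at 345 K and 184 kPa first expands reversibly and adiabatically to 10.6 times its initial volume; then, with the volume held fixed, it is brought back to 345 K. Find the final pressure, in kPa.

P₃ ≈ 17.4 kPa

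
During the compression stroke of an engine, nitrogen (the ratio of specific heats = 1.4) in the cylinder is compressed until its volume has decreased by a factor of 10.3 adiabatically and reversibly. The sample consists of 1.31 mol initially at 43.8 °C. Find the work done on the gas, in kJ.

W ≈ 13.3 kJ

For a reversible adiabat TV^(γ−1) is constant, so T₂ = T₁ (V₁/V₂)^(γ−1).
T₁ = 43.8 °C = 316.9 K.
T₂ = 316.9 × 10.3^(0.4) = 805.6 K.
Q = 0, so ΔU = W_on_gas = nCᵥΔT with Cᵥ = R/(γ−1) = 20.79 J/(mol·K).
ΔU = 1.31 × 20.79 × (805.6 − 316.9) = 13310 J.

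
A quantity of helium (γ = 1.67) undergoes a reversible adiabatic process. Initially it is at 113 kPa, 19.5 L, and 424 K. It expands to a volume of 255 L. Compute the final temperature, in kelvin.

Adiabatic: T₁V₁^(γ−1) = T₂V₂^(γ−1) ⇒ T₂ = T₁ (V₁/V₂)^(γ−1).
T₂ = 424 × (19.5/255)^(0.67) = 75.74 K.

T₂ ≈ 75.7 K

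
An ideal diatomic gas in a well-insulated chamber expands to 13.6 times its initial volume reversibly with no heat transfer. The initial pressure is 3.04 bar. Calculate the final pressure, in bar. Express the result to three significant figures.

P₂ ≈ 0.0787 bar

Adiabatic: P₁V₁^γ = P₂V₂^γ ⇒ P₂ = P₁ (V₁/V₂)^γ.
For a diatomic ideal gas γ = 7/5.
P₂ = 3.04 × (1/13.6)^(7/5) = 0.07869 bar.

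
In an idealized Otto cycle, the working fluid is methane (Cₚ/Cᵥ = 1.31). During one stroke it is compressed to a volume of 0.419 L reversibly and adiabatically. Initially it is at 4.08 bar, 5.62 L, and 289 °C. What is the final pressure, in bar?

P₂ ≈ 122 bar

Since PV^γ is constant along a reversible adiabat, P₂ = P₁ (V₁/V₂)^γ.
P₂ = 4.08 × (5.62/0.419)^(1.31) = 122.4 bar.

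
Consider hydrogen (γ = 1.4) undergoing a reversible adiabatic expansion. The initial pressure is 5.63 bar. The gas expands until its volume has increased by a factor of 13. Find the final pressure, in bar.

P₂ ≈ 0.155 bar

Adiabatic: P₁V₁^γ = P₂V₂^γ ⇒ P₂ = P₁ (V₁/V₂)^γ.
P₂ = 5.63 × (1/13)^(1.4) = 0.1552 bar.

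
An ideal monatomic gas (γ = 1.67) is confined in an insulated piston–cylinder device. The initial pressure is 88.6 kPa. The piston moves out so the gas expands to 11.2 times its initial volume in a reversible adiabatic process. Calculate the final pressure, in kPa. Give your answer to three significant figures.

P₂ ≈ 1.57 kPa

Adiabatic: P₁V₁^γ = P₂V₂^γ ⇒ P₂ = P₁ (V₁/V₂)^γ.
P₂ = 88.6 × (1/11.2)^(1.67) = 1.568 kPa.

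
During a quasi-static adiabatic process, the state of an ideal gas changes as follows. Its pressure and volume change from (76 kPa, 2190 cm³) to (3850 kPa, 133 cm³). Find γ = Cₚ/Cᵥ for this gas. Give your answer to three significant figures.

γ ≈ 1.40

PV^γ = const ⇒ γ = ln(P₂/P₁) / ln(V₁/V₂).
γ = ln(3850/76) / ln(2190/133) = 1.401.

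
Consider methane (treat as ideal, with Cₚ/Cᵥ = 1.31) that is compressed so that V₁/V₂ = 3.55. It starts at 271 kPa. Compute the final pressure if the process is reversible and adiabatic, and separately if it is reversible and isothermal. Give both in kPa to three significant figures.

Isothermal: P₂ = P₁(V₁/V₂) = 271×3.55 = 962 kPa.
Adiabatic: P₂ = P₁(V₁/V₂)^γ = 271×3.55^(1.31) = 1425 kPa.

adiabatic: 1420 kPa; isothermal: 962 kPa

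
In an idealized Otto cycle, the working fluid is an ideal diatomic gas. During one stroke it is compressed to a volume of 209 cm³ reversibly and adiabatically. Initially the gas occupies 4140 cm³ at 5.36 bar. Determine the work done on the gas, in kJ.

γ = 7/5 for a diatomic ideal gas.
P₂ = P₁(V₁/V₂)^γ = 5.36×(4140/209)^(7/5) = 350.6 bar.
For a reversible adiabat, W_by_gas = (P₁V₁ − P₂V₂)/(γ−1).
W_by = (536000×0.00414 − 3.506×10^7×0.000209) / (2/5) = -12770 J.
W_on_gas = −W_by = 12770 J.

W ≈ 12.8 kJ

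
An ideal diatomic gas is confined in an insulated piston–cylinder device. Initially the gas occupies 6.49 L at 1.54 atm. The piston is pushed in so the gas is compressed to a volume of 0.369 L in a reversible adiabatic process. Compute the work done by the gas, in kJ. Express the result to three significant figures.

W ≈ -5.44 kJ

γ = 7/5 for a diatomic ideal gas.
P₂ = P₁(V₁/V₂)^γ = 1.54×(6.49/0.369)^(7/5) = 85.28 atm.
For a reversible adiabat, W_by_gas = (P₁V₁ − P₂V₂)/(γ−1).
W_by = (156000×0.00649 − 8.641×10^6×0.000369) / (2/5) = -5439 J.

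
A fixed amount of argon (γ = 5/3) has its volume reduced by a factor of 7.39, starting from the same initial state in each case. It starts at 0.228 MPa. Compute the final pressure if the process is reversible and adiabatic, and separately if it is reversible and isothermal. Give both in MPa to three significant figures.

adiabatic: 6.39 MPa; isothermal: 1.68 MPa

Isothermal: P₂ = P₁(V₁/V₂) = 0.228×7.39 = 1.685 MPa.
Adiabatic: P₂ = P₁(V₁/V₂)^γ = 0.228×7.39^(5/3) = 6.393 MPa.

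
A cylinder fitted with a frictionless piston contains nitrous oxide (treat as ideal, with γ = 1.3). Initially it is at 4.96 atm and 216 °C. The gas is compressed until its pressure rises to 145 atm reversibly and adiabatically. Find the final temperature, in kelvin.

Along an adiabat T P^((1−γ)/γ) is constant, so T₂ = T₁ (P₂/P₁)^((γ−1)/γ).
T₁ = 216 °C = 489.1 K.
T₂ = 489.1 × (145/4.96)^(0.231) = 1066 K.

T₂ ≈ 1070 K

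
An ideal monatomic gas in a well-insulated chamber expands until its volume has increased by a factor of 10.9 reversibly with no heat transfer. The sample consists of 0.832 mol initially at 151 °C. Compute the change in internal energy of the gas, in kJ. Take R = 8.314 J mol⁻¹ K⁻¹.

Adiabatic: T₁V₁^(γ−1) = T₂V₂^(γ−1) ⇒ T₂ = T₁ (V₁/V₂)^(γ−1).
γ = 5/3 for a monatomic ideal gas, so γ−1 = 2/3.
T₁ = 151 °C = 424.1 K.
T₂ = 424.1 × (1/10.9)^(2/3) = 86.28 K.
Q = 0, so ΔU = W_on_gas = nCᵥΔT with Cᵥ = R/(γ−1) = 12.47 J/(mol·K).
ΔU = 0.832 × 12.47 × (86.28 − 424.1) = -3506 J.

ΔU ≈ -3.51 kJ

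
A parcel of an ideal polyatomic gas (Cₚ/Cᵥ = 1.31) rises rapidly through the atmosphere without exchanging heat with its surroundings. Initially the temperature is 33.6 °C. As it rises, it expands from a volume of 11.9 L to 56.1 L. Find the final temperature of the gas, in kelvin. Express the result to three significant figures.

T₂ ≈ 190 K

Adiabatic: T₁V₁^(γ−1) = T₂V₂^(γ−1) ⇒ T₂ = T₁ (V₁/V₂)^(γ−1).
T₁ = 33.6 °C = 306.8 K.
T₂ = 306.8 × (11.9/56.1)^(0.31) = 189.7 K.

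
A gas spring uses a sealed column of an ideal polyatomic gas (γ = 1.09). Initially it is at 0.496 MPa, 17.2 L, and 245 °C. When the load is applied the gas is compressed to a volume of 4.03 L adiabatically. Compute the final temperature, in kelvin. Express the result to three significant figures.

T₂ ≈ 590 K

Adiabatic: T₁V₁^(γ−1) = T₂V₂^(γ−1) ⇒ T₂ = T₁ (V₁/V₂)^(γ−1).
T₁ = 245 °C = 518.1 K.
T₂ = 518.1 × (17.2/4.03)^(0.09) = 590.4 K.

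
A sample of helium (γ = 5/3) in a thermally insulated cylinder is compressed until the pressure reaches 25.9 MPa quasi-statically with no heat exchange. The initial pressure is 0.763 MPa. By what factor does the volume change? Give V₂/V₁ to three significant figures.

V₂/V₁ ≈ 0.121

From PV^γ = const, V₂/V₁ = (P₁/P₂)^(1/γ).
V₂/V₁ = (0.763/25.9)^(3/5) = 0.1207.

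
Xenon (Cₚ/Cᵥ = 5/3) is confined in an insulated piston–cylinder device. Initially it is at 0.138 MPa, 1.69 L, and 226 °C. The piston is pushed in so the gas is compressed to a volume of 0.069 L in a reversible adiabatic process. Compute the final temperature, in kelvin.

Adiabatic: T₁V₁^(γ−1) = T₂V₂^(γ−1) ⇒ T₂ = T₁ (V₁/V₂)^(γ−1).
T₁ = 226 °C = 499.1 K.
T₂ = 499.1 × (1.69/0.069)^(2/3) = 4210 K.

T₂ ≈ 4210 K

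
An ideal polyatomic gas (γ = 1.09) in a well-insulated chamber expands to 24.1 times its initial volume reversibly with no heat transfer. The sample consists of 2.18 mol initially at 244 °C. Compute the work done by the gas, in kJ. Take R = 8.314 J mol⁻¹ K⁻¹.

W ≈ 25.9 kJ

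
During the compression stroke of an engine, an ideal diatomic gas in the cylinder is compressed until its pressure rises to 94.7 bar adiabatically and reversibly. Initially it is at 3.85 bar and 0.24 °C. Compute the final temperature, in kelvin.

Along an adiabat T P^((1−γ)/γ) is constant, so T₂ = T₁ (P₂/P₁)^((γ−1)/γ).
For a diatomic ideal gas γ = 7/5, so (γ−1)/γ = 2/7.
T₁ = 0.24 °C = 273.4 K.
T₂ = 273.4 × (94.7/3.85)^(2/7) = 682.6 K.

T₂ ≈ 683 K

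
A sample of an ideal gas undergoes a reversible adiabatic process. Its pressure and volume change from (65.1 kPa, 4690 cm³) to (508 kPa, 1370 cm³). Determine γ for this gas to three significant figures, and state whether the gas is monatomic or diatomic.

γ ≈ 1.67; monatomic

PV^γ = const ⇒ γ = ln(P₂/P₁) / ln(V₁/V₂).
γ = ln(508/65.1) / ln(4690/1370) = 1.67.
γ ≈ 1.67 is close to 5/3, so the gas is monatomic.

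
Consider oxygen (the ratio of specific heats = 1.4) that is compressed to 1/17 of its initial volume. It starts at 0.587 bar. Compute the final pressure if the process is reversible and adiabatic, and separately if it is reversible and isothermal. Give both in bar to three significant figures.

adiabatic: 31.0 bar; isothermal: 9.98 bar

Isothermal: P₂ = P₁(V₁/V₂) = 0.587×17 = 9.979 bar.
Adiabatic: P₂ = P₁(V₁/V₂)^γ = 0.587×17^(1.4) = 30.99 bar.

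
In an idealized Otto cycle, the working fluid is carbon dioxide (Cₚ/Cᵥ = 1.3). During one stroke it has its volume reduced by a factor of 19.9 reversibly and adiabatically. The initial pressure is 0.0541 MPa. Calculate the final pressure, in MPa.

Since PV^γ is constant along a reversible adiabat, P₂ = P₁ (V₁/V₂)^γ.
P₂ = 0.0541 × 19.9^(1.3) = 2.641 MPa.

P₂ ≈ 2.64 MPa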